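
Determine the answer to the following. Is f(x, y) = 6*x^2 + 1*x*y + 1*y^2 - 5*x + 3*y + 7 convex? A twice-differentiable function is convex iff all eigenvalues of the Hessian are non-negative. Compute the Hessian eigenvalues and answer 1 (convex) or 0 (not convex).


The Hessian of f(x,y) = 6*x^2 + 1*x*y + 1*y^2 - 5*x + 3*y + 7 is:
H = [[12, 1], [1, 2]]
Trace = 12 + 2 = 14
Determinant = 12*2 - (1)^2 = 23
Discriminant = (14)^2 - 4*23 = 104.0
Eigenvalues: lambda_1 = 1.901, lambda_2 = 12.099
The function is convex.

1


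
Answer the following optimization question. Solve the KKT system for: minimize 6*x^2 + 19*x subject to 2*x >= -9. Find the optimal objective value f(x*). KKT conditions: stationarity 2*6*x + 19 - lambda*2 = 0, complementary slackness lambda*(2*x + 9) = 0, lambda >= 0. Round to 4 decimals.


Step 1: Try lambda = 0 (constraint inactive).
Stationarity: 2*6*x + 19 = 0
x* = -19/(2*6) = -19/12 = -1.5833 (rounded; the exact value -19/12 is used below)
Check constraint: 2*-1.5833 = -3.1666 >= -9 -- satisfied.
Step 2: Compute optimal value.
f(x*) = 6*(-19/12)^2 + 19*(-19/12) = -15.0417


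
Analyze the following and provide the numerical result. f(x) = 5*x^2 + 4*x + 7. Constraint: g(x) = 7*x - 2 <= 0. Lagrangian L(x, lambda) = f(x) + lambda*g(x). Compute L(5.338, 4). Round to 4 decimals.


Step 1: Evaluate f(x).
f(5.338) = 5*5.338^2 + 4*5.338 + 7 = 170.8232
Step 2: Evaluate g(x).
g(5.338) = 7*5.338 - 2 = 35.366
Step 3: Compute Lagrangian.
L = 170.8232 + 4*35.366 = 312.2872


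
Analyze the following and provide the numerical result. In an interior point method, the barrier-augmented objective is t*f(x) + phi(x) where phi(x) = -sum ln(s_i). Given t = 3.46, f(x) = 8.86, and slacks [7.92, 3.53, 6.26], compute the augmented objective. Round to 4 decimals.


Step 1: Compute log-barrier.
ln values: [2.0694, 1.2613, 1.8342]
phi = -(2.0694 + 1.2613 + 1.8342) = -5.1649
Step 2: Compute augmented objective.
t*f(x) = 3.46*8.86 = 30.6556
Total = 30.6556 - 5.1649 = 25.4907


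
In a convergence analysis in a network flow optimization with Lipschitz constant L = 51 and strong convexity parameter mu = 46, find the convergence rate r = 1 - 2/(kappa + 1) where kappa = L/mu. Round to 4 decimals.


Step 1: Compute the condition number.
kappa = L/mu = 51/46 = 1.1087
Step 2: Compute the convergence rate.
r = 1 - 2/(kappa + 1) = 1 - 2*mu/(L + mu) = (L - mu)/(L + mu) = 5/97 = 0.0515


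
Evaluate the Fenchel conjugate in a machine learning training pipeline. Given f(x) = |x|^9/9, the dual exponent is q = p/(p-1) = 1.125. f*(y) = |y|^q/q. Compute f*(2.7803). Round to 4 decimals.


The conjugate exponent q satisfies 1/p + 1/q = 1.
p = 9, so q = 9/(9 - 1) = 1.125
|y|^q = 2.7803^1.125 = 3.1594
f*(2.7803) = 3.1594 / 1.125 = 2.8083


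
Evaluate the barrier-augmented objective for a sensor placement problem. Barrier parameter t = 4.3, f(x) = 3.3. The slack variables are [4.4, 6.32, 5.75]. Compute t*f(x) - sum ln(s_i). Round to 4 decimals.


Step 1: Compute log-barrier.
ln values: [1.4816, 1.8437, 1.7492]
phi = -(1.4816 + 1.8437 + 1.7492) = -5.0745
Step 2: Compute augmented objective.
t*f(x) = 4.3*3.3 = 14.19
Total = 14.19 - 5.0745 = 9.1155


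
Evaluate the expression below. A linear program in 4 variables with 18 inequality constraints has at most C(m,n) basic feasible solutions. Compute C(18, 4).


Each vertex corresponds to some choice of n active constraints out of m, so the number of vertices is at most C(m, n) = m! / (n!(m-n)!).
m = 18, n = 4
Numerator: 18 * 17 * 16 * 15
Denominator: 4! = 24
C(18, 4) = 3060


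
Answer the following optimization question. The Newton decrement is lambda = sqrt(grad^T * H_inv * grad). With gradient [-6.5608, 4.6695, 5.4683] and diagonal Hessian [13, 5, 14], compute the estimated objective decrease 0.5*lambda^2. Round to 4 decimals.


Step 1: H is diagonal, so H^(-1) * g = [-0.5047, 0.9339, 0.3906].
Step 2: g^T H^(-1) g = sum_i g_i^2 / H_ii
  = (-6.5608)^2/13 + (4.6695)^2/5 + (5.4683)^2/14
  = 3.3111 + 4.3608 + 2.1359 = 9.8078
Step 3: Objective decrease = 0.5 * g^T H^(-1) g = 4.9039


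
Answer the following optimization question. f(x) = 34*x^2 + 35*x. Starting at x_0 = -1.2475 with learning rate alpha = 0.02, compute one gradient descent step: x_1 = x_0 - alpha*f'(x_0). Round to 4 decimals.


We compute the gradient at x_0 and apply the update.
f'(x) = 68*x + 35
f'(-1.2475) = 68*-1.2475 + 35 = -49.83
x_1 = -1.2475 - 0.02*-49.83 = -0.2509


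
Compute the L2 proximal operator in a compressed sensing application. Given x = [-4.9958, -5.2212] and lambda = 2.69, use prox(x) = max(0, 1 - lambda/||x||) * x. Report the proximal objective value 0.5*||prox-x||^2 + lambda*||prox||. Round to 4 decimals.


Step 1: Compute ||x||.
||x|| = 7.2263
Step 2: Compute scaling factor.
scale = max(0, 1 - 2.69/7.2263) = 0.6277
Step 3: prox(x) = [-3.1361, -3.2776]
||prox(x)|| = 4.5363
Step 4: Proximal objective.
0.5*||prox-x||^2 = 3.6181
lambda*||prox|| = 12.2026
Total = 15.8206


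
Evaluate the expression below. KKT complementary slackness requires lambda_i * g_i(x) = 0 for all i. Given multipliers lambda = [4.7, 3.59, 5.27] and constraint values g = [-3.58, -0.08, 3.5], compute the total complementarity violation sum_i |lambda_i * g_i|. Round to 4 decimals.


KKT complementary slackness check:
lambda_1 * g_1 = 4.7 * -3.58 = -16.826
lambda_2 * g_2 = 3.59 * -0.08 = -0.2872
lambda_3 * g_3 = 5.27 * 3.5 = 18.445
Total violation = 16.826 + 0.2872 + 18.445 = 35.5582


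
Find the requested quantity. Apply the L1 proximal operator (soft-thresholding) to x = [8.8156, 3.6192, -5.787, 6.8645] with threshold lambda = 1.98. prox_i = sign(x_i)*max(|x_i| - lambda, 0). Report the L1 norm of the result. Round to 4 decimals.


Soft-thresholding with lambda = 1.98:
prox(8.8156) = sign(8.8156)*max(|8.8156| - 1.98, 0) = 6.8356
prox(3.6192) = sign(3.6192)*max(|3.6192| - 1.98, 0) = 1.6392
prox(-5.787) = sign(-5.787)*max(|-5.787| - 1.98, 0) = -3.807
prox(6.8645) = sign(6.8645)*max(|6.8645| - 1.98, 0) = 4.8845
prox(x) = [6.8356, 1.6392, -3.807, 4.8845]
||prox(x)||_1 = 6.8356 + 1.6392 + 3.807 + 4.8845 = 17.1663


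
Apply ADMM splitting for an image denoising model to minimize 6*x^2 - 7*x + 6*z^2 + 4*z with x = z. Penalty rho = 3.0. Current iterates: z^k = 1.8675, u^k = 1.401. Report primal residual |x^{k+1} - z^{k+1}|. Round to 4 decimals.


ADMM iteration with rho = 3.0, z^k = 1.8675, u^k = 1.401
Step 1: x-update.
Minimize 6*x^2 - 7*x + (3.0/2)*(x - 1.8675 + 1.401)^2
FOC: (2*6 + 3.0)*x = 7 + 3.0*(1.8675 - 1.401)
x^{k+1} = 0.56
Step 2: z-update.
Minimize 6*z^2 + 4*z + (3.0/2)*(0.56 - z + 1.401)^2
FOC: (2*6 + 3.0)*z = -4 + 3.0*(0.56 + 1.401)
z^{k+1} = 0.1255
Step 3: u-update.
u^{k+1} = 1.401 + 0.56 - 0.1255 = 1.8354
Step 4: Primal residual = |0.56 - 0.1255| = 0.4344


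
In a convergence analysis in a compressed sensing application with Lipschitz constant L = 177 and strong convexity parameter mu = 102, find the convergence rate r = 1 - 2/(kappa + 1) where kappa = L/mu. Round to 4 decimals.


Step 1: Compute the condition number.
kappa = L/mu = 177/102 = 1.7353
Step 2: Compute the convergence rate.
r = 1 - 2/(kappa + 1) = 1 - 2*mu/(L + mu) = (L - mu)/(L + mu) = 75/279 = 0.2688


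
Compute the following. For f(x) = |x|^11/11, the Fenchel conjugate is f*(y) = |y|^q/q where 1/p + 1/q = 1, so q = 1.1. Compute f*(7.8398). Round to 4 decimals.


The conjugate exponent q satisfies 1/p + 1/q = 1.
p = 11, so q = 11/(11 - 1) = 1.1
|y|^q = 7.8398^1.1 = 9.6324
f*(7.8398) = 9.6324 / 1.1 = 8.7567


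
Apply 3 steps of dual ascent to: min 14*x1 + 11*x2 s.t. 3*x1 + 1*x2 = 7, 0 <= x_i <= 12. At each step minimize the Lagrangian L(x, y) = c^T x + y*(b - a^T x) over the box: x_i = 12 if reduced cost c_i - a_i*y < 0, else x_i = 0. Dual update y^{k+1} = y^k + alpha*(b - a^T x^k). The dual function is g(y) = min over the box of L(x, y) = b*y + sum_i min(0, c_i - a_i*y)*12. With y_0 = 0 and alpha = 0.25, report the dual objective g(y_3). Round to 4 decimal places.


Dual ascent for LP: min 14*x1 + 11*x2, 3*x1 + 1*x2 = 7, 0 <= x_i <= 12
Step 1: y^k = 0.0, reduced costs: (14.0, 11.0)
  x^k = (0.0, 0.0), subgradient = b - a^T x = 7.0
  y^{k+1} = 0.0 + 0.25*7.0 = 1.75
Step 2: y^k = 1.75, reduced costs: (8.75, 9.25)
  x^k = (0.0, 0.0), subgradient = b - a^T x = 7.0
  y^{k+1} = 1.75 + 0.25*7.0 = 3.5
Step 3: y^k = 3.5, reduced costs: (3.5, 7.5)
  x^k = (0.0, 0.0), subgradient = b - a^T x = 7.0
  y^{k+1} = 3.5 + 0.25*7.0 = 5.25
Dual objective at y_3 = 5.25: reduced costs (-1.75, 5.75), box minimizer x = (12.0, 0.0)
g(y_3) = b*y + (c1 - a1*y)*x1 + (c2 - a2*y)*x2 = 7*5.25 + (-1.75)*12.0 + 5.75*0.0 = 36.75 - 21.0 + 0.0 = 15.75


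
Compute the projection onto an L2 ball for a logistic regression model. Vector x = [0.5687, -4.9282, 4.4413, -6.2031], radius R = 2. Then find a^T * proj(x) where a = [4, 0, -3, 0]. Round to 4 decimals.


Step 1: Compute ||x|| (intermediates to 6 decimals).
||x|| = sqrt(0.5687^2 + (-4.9282)^2 + 4.4413^2 + (-6.2031)^2) = 9.100229
Step 2: Project.
Since ||x|| > R, scale = R/||x|| = 2/9.100229 = 0.219775, proj(x) = scale * x
proj(x) = [0.124986, -1.083095, 0.976087, -1.363286]
Step 3: Dot product.
a^T * proj(x) = 4*0.124986 + 0*(-1.083095) - 3*0.976087 + 0*(-1.363286) = -2.4283


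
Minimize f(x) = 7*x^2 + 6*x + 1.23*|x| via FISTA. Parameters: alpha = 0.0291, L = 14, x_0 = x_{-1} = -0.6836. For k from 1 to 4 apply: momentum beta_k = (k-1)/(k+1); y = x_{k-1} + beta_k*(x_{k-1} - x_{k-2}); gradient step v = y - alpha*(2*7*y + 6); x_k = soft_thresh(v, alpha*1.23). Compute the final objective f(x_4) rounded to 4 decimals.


FISTA on f(x) = 7*x^2 + 6*x + 1.23*|x|
L = 14, alpha = 0.0291
Iteration 1: beta = 0.0, y = -0.6836 + 0.0*(-0.6836 + 0.6836) = -0.6836
  grad(y) = -3.5704, v = y - alpha*grad = -0.5797
  prox(v) = soft_thresh(-0.5797, 0.0358) = -0.5439
Iteration 2: beta = 0.3333, y = -0.5439 + 0.3333*(-0.5439 + 0.6836) = -0.4973
  grad(y) = -0.9628, v = y - alpha*grad = -0.4693
  prox(v) = soft_thresh(-0.4693, 0.0358) = -0.4335
Iteration 3: beta = 0.5, y = -0.4335 + 0.5*(-0.4335 + 0.5439) = -0.3783
  grad(y) = 0.7032, v = y - alpha*grad = -0.3988
  prox(v) = soft_thresh(-0.3988, 0.0358) = -0.363
Iteration 4: beta = 0.6, y = -0.363 + 0.6*(-0.363 + 0.4335) = -0.3207
  grad(y) = 1.5101, v = y - alpha*grad = -0.3646
  prox(v) = soft_thresh(-0.3646, 0.0358) = -0.3289
f(x_4) = 7*(-0.3289)^2 + 6*(-0.3289) + 1.23*|-0.3289| = -0.8116


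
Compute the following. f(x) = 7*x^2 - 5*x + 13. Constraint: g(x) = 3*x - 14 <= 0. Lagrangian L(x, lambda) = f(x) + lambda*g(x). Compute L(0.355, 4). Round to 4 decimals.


Step 1: Evaluate f(x).
f(0.355) = 7*0.355^2 - 5*0.355 + 13 = 12.1072
Step 2: Evaluate g(x).
g(0.355) = 3*0.355 - 14 = -12.935
Step 3: Compute Lagrangian.
L = 12.1072 + 4*-12.935 = -39.6328


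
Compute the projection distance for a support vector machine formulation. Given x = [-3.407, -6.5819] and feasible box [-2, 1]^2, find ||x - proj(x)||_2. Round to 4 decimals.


Project each component onto [-2, 1].
clip(-3.407) = -2.0, clip(-6.5819) = -2.0
Projection = [-2.0, -2.0]
Squared diffs: [1.9796, 20.9938]
Distance = sqrt(22.9734) = 4.7931


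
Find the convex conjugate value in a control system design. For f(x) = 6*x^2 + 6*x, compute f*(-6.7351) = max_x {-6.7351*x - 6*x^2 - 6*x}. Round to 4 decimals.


f*(y) = sup_x {y*x - a*x^2 - b*x} = sup_x {(y-b)*x - a*x^2}
FOC: (y - b) - 2a*x = 0 => x* = (y - b)/(2a)
x* = (-6.7351 - 6)/(2*6) = -1.0613
f*(-6.7351) = (y-b)^2/(4a) = (-6.7351 - 6)^2/(4*6)
= 162.1828/24 = 6.7576


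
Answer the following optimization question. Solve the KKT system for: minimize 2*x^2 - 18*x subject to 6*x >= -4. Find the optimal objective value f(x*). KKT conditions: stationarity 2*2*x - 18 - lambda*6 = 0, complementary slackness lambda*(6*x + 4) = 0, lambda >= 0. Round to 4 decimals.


Step 1: Try lambda = 0 (constraint inactive).
Stationarity: 2*2*x - 18 = 0
x* = 18/(2*2) = 4.5
Check constraint: 6*4.5 = 27.0 >= -4 -- satisfied.
Step 2: Compute optimal value.
f(x*) = 2*4.5^2 - 18*4.5 = -40.5


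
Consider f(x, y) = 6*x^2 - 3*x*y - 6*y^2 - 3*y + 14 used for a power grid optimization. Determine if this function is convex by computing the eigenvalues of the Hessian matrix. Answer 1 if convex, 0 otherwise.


The Hessian of f(x,y) = 6*x^2 - 3*x*y - 6*y^2 - 3*y + 14 is:
H = [[12, -3], [-3, -12]]
Trace = 12 - 12 = 0
Determinant = 12*-12 - (-3)^2 = -153
Discriminant = (0)^2 - 4*-153 = 612.0
Eigenvalues: lambda_1 = -12.3693, lambda_2 = 12.3693
The function is not convex.

0


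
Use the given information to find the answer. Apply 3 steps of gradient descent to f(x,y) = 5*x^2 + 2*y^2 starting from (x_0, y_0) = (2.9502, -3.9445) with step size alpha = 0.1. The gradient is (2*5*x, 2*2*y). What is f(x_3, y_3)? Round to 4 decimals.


Gradient descent on f(x,y) = 5*x^2 + 2*y^2.
Starting point: (2.9502, -3.9445), alpha = 0.1
Step 1: grad_x = 2*5*2.9502 = 29.502, grad_y = 2*2*-3.9445 = -15.778
  x_1 = 2.9502 - 0.1*29.502 = -0.0
  y_1 = -3.9445 - 0.1*-15.778 = -2.3667
Step 2: grad_x = 2*5*-0.0 = -0.0, grad_y = 2*2*-2.3667 = -9.4668
  x_2 = -0.0 - 0.1*-0.0 = 0.0
  y_2 = -2.3667 - 0.1*-9.4668 = -1.42
Step 3: grad_x = 2*5*0.0 = 0.0, grad_y = 2*2*-1.42 = -5.6801
  x_3 = 0.0 - 0.1*0.0 = 0.0
  y_3 = -1.42 - 0.1*-5.6801 = -0.852
f(0.0, -0.852) = 5*0.0^2 + 2*(-0.852)^2 = 1.4518


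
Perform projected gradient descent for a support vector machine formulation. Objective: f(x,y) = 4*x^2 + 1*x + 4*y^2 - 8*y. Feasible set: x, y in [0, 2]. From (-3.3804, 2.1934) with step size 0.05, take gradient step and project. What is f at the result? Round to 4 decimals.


Step 1: Compute gradient at (-3.3804, 2.1934).
grad_x = 2*4*-3.3804 + 1 = -26.0432
grad_y = 2*4*2.1934 - 8 = 9.5472
Step 2: Gradient step.
x_raw = -3.3804 - 0.05*-26.0432 = -2.0782
y_raw = 2.1934 - 0.05*9.5472 = 1.716
Step 3: Project onto [0, 2].
x_proj = clip(-2.0782) = 0.0
y_proj = clip(1.716) = 1.716
Step 4: Evaluate f.
f(0.0, 1.716) = -1.9491


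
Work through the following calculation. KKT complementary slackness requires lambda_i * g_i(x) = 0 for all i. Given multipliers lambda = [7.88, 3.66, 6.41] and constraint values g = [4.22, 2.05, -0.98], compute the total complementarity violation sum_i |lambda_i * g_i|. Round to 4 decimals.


KKT complementary slackness check:
lambda_1 * g_1 = 7.88 * 4.22 = 33.2536
lambda_2 * g_2 = 3.66 * 2.05 = 7.503
lambda_3 * g_3 = 6.41 * -0.98 = -6.2818
Total violation = 33.2536 + 7.503 + 6.2818 = 47.0384


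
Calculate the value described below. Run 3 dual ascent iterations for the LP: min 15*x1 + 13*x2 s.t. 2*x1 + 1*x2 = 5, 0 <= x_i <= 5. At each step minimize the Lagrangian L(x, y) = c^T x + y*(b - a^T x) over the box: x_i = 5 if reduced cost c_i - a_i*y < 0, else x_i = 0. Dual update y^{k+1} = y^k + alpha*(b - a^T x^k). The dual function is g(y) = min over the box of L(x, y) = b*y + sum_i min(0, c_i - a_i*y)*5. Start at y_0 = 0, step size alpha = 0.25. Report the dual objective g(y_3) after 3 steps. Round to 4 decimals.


Dual ascent for LP: min 15*x1 + 13*x2, 2*x1 + 1*x2 = 5, 0 <= x_i <= 5
Step 1: y^k = 0.0, reduced costs: (15.0, 13.0)
  x^k = (0.0, 0.0), subgradient = b - a^T x = 5.0
  y^{k+1} = 0.0 + 0.25*5.0 = 1.25
Step 2: y^k = 1.25, reduced costs: (12.5, 11.75)
  x^k = (0.0, 0.0), subgradient = b - a^T x = 5.0
  y^{k+1} = 1.25 + 0.25*5.0 = 2.5
Step 3: y^k = 2.5, reduced costs: (10.0, 10.5)
  x^k = (0.0, 0.0), subgradient = b - a^T x = 5.0
  y^{k+1} = 2.5 + 0.25*5.0 = 3.75
Dual objective at y_3 = 3.75: reduced costs (7.5, 9.25), box minimizer x = (0.0, 0.0)
g(y_3) = b*y + (c1 - a1*y)*x1 + (c2 - a2*y)*x2 = 5*3.75 + 7.5*0.0 + 9.25*0.0 = 18.75 + 0.0 + 0.0 = 18.75


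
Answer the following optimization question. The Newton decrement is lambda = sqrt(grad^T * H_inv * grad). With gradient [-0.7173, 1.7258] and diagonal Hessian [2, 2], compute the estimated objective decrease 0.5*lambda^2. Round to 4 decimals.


Step 1: H is diagonal, so H^(-1) * g = [-0.3587, 0.8629].
Step 2: g^T H^(-1) g = sum_i g_i^2 / H_ii
  = (-0.7173)^2/2 + (1.7258)^2/2
  = 0.2573 + 1.4892 = 1.7465
Step 3: Objective decrease = 0.5 * g^T H^(-1) g = 0.8732


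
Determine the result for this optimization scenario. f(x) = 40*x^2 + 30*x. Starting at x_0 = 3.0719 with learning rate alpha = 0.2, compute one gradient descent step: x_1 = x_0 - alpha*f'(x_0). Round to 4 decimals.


We compute the gradient at x_0 and apply the update.
f'(x) = 80*x + 30
f'(3.0719) = 80*3.0719 + 30 = 275.752
x_1 = 3.0719 - 0.2*275.752 = -52.0785


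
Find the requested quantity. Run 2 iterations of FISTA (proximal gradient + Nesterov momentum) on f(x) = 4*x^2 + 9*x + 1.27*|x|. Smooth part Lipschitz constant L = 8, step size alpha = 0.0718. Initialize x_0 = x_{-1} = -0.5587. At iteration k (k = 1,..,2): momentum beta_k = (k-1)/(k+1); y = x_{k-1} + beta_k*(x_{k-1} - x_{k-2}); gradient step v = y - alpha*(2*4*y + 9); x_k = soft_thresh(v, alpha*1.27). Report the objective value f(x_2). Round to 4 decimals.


FISTA on f(x) = 4*x^2 + 9*x + 1.27*|x|
L = 8, alpha = 0.0718
Iteration 1: beta = 0.0, y = -0.5587 + 0.0*(-0.5587 + 0.5587) = -0.5587
  grad(y) = 4.5304, v = y - alpha*grad = -0.884
  prox(v) = soft_thresh(-0.884, 0.0912) = -0.7928
Iteration 2: beta = 0.3333, y = -0.7928 + 0.3333*(-0.7928 + 0.5587) = -0.8708
  grad(y) = 2.0334, v = y - alpha*grad = -1.0168
  prox(v) = soft_thresh(-1.0168, 0.0912) = -0.9256
f(x_2) = 4*(-0.9256)^2 + 9*(-0.9256) + 1.27*|-0.9256| = -3.728


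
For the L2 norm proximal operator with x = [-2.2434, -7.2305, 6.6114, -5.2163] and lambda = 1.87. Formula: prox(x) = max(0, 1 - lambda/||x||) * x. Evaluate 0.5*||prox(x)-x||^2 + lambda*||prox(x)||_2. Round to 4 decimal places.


Step 1: Compute ||x||.
||x|| = 11.324
Step 2: Compute scaling factor.
scale = max(0, 1 - 1.87/11.324) = 0.8349
Step 3: prox(x) = [-1.8729, -6.0365, 5.5196, -4.3549]
||prox(x)|| = 9.454
Step 4: Proximal objective.
0.5*||prox-x||^2 = 1.7485
lambda*||prox|| = 17.679
Total = 19.4275


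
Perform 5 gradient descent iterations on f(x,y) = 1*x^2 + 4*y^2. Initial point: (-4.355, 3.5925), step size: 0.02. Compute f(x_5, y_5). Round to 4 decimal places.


Gradient descent on f(x,y) = 1*x^2 + 4*y^2.
Starting point: (-4.355, 3.5925), alpha = 0.02
Step 1: grad_x = 2*1*-4.355 = -8.71, grad_y = 2*4*3.5925 = 28.74
  x_1 = -4.355 - 0.02*-8.71 = -4.1808
  y_1 = 3.5925 - 0.02*28.74 = 3.0177
Step 2: grad_x = 2*1*-4.1808 = -8.3616, grad_y = 2*4*3.0177 = 24.1416
  x_2 = -4.1808 - 0.02*-8.3616 = -4.0136
  y_2 = 3.0177 - 0.02*24.1416 = 2.5349
Step 3: grad_x = 2*1*-4.0136 = -8.0271, grad_y = 2*4*2.5349 = 20.2789
  x_3 = -4.0136 - 0.02*-8.0271 = -3.853
  y_3 = 2.5349 - 0.02*20.2789 = 2.1293
Step 4: grad_x = 2*1*-3.853 = -7.7061, grad_y = 2*4*2.1293 = 17.0343
  x_4 = -3.853 - 0.02*-7.7061 = -3.6989
  y_4 = 2.1293 - 0.02*17.0343 = 1.7886
Step 5: grad_x = 2*1*-3.6989 = -7.3978, grad_y = 2*4*1.7886 = 14.3088
  x_5 = -3.6989 - 0.02*-7.3978 = -3.5509
  y_5 = 1.7886 - 0.02*14.3088 = 1.5024
f(-3.5509, 1.5024) = 1*(-3.5509)^2 + 4*1.5024^2 = 21.6384


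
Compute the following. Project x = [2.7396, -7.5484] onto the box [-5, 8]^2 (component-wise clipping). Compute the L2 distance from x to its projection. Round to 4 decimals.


Project each component onto [-5, 8].
clip(2.7396) = 2.7396, clip(-7.5484) = -5.0
Projection = [2.7396, -5.0]
Squared diffs: [0.0, 6.4943]
Distance = sqrt(6.4943) = 2.5484


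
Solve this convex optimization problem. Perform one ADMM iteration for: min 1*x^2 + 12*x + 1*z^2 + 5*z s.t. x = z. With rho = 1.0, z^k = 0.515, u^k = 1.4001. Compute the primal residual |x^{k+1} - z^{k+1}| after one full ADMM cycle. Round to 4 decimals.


ADMM iteration with rho = 1.0, z^k = 0.515, u^k = 1.4001
Step 1: x-update.
Minimize 1*x^2 + 12*x + (1.0/2)*(x - 0.515 + 1.4001)^2
FOC: (2*1 + 1.0)*x = -12 + 1.0*(0.515 - 1.4001)
x^{k+1} = -4.295
Step 2: z-update.
Minimize 1*z^2 + 5*z + (1.0/2)*(-4.295 - z + 1.4001)^2
FOC: (2*1 + 1.0)*z = -5 + 1.0*(-4.295 + 1.4001)
z^{k+1} = -2.6316
Step 3: u-update.
u^{k+1} = 1.4001 - 4.295 + 2.6316 = -0.2633
Step 4: Primal residual = |-4.295 + 2.6316| = 1.6634


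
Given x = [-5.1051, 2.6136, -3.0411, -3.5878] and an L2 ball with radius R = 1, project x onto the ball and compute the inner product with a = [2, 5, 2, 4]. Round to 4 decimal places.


Step 1: Compute ||x|| (intermediates to 6 decimals).
||x|| = sqrt((-5.1051)^2 + 2.6136^2 + (-3.0411)^2 + (-3.5878)^2) = 7.417112
Step 2: Project.
Since ||x|| > R, scale = R/||x|| = 1/7.417112 = 0.134823, proj(x) = scale * x
proj(x) = [-0.688285, 0.352373, -0.41001, -0.483718]
Step 3: Dot product.
a^T * proj(x) = 2*(-0.688285) + 5*0.352373 + 2*(-0.41001) + 4*(-0.483718) = -2.3696


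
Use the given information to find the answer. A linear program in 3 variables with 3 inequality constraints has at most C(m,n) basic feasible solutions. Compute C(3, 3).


Each vertex corresponds to some choice of n active constraints out of m, so the number of vertices is at most C(m, n) = m! / (n!(m-n)!).
m = 3, n = 3
Numerator: 3 * 2 * 1
Denominator: 3! = 6
C(3, 3) = 1


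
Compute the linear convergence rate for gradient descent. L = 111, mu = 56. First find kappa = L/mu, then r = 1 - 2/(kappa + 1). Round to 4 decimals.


Step 1: Compute the condition number.
kappa = L/mu = 111/56 = 1.9821
Step 2: Compute the convergence rate.
r = 1 - 2/(kappa + 1) = 1 - 2*mu/(L + mu) = (L - mu)/(L + mu) = 55/167 = 0.3293


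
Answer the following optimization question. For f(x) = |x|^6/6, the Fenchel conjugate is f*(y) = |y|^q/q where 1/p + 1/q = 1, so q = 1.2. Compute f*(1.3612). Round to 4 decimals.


The conjugate exponent q satisfies 1/p + 1/q = 1.
p = 6, so q = 6/(6 - 1) = 1.2
|y|^q = 1.3612^1.2 = 1.4478
f*(1.3612) = 1.4478 / 1.2 = 1.2065


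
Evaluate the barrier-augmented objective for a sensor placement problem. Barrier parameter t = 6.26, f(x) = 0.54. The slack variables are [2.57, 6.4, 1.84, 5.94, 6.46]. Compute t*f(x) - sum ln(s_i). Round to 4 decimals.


Step 1: Compute log-barrier.
ln values: [0.9439, 1.8563, 0.6098, 1.7817, 1.8656]
phi = -(0.9439 + 1.8563 + 0.6098 + 1.7817 + 1.8656) = -7.0573
Step 2: Compute augmented objective.
t*f(x) = 6.26*0.54 = 3.3804
Total = 3.3804 - 7.0573 = -3.6769


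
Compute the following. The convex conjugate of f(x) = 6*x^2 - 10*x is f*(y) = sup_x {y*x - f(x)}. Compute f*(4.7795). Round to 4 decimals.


f*(y) = sup_x {y*x - a*x^2 - b*x} = sup_x {(y-b)*x - a*x^2}
FOC: (y - b) - 2a*x = 0 => x* = (y - b)/(2a)
x* = (4.7795 + 10)/(2*6) = 1.2316
f*(4.7795) = (y-b)^2/(4a) = (4.7795 + 10)^2/(4*6)
= 218.4336/24 = 9.1014


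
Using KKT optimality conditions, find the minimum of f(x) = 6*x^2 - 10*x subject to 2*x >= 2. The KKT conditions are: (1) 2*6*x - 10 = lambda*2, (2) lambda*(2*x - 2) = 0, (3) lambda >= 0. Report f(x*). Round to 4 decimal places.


Step 1: Try lambda = 0 (constraint inactive).
x_unc = 10/(2*6) = 0.8333
Check: 2*0.8333 = 1.6666 < 2 -- violated!
Step 2: Constraint must be active: 2*x = 2
x* = 2/2 = 1.0
lambda = (2*6*1.0 - 10)/2 = 1.0
Step 3: Compute optimal value.
f(x*) = 6*1.0^2 - 10*1.0 = -4.0


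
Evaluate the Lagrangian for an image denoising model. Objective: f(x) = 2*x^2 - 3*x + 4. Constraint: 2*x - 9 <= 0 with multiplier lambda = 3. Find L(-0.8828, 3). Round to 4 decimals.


Step 1: Evaluate f(x).
f(-0.8828) = 2*(-0.8828)^2 - 3*(-0.8828) + 4 = 8.2071
Step 2: Evaluate g(x).
g(-0.8828) = 2*-0.8828 - 9 = -10.7656
Step 3: Compute Lagrangian.
L = 8.2071 + 3*-10.7656 = -24.0897


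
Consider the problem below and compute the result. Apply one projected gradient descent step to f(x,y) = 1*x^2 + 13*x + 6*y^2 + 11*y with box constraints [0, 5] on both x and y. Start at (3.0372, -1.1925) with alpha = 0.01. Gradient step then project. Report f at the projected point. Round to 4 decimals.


Step 1: Compute gradient at (3.0372, -1.1925).
grad_x = 2*1*3.0372 + 13 = 19.0744
grad_y = 2*6*-1.1925 + 11 = -3.31
Step 2: Gradient step.
x_raw = 3.0372 - 0.01*19.0744 = 2.8465
y_raw = -1.1925 - 0.01*-3.31 = -1.1594
Step 3: Project onto [0, 5].
x_proj = clip(2.8465) = 2.8465
y_proj = clip(-1.1594) = 0.0
Step 4: Evaluate f.
f(2.8465, 0.0) = 45.1062


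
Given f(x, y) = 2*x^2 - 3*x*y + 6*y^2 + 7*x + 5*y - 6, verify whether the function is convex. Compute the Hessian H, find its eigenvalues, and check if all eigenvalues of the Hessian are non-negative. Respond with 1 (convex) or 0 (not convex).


The Hessian of f(x,y) = 2*x^2 - 3*x*y + 6*y^2 + 7*x + 5*y - 6 is:
H = [[4, -3], [-3, 12]]
Trace = 4 + 12 = 16
Determinant = 4*12 - (-3)^2 = 39
Discriminant = (16)^2 - 4*39 = 100.0
Eigenvalues: lambda_1 = 3.0, lambda_2 = 13.0
The function is convex.

1


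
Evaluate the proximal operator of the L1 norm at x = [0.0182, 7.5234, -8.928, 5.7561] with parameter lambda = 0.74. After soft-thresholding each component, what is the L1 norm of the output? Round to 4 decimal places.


Soft-thresholding with lambda = 0.74:
prox(0.0182) = sign(0.0182)*max(|0.0182| - 0.74, 0) = 0.0
prox(7.5234) = sign(7.5234)*max(|7.5234| - 0.74, 0) = 6.7834
prox(-8.928) = sign(-8.928)*max(|-8.928| - 0.74, 0) = -8.188
prox(5.7561) = sign(5.7561)*max(|5.7561| - 0.74, 0) = 5.0161
prox(x) = [0.0, 6.7834, -8.188, 5.0161]
||prox(x)||_1 = 0.0 + 6.7834 + 8.188 + 5.0161 = 19.9875


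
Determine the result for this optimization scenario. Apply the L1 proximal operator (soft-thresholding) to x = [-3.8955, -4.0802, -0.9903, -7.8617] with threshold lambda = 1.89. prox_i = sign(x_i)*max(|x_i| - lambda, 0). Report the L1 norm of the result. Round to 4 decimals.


Soft-thresholding with lambda = 1.89:
prox(-3.8955) = sign(-3.8955)*max(|-3.8955| - 1.89, 0) = -2.0055
prox(-4.0802) = sign(-4.0802)*max(|-4.0802| - 1.89, 0) = -2.1902
prox(-0.9903) = sign(-0.9903)*max(|-0.9903| - 1.89, 0) = 0.0
prox(-7.8617) = sign(-7.8617)*max(|-7.8617| - 1.89, 0) = -5.9717
prox(x) = [-2.0055, -2.1902, 0.0, -5.9717]
||prox(x)||_1 = 2.0055 + 2.1902 + 0.0 + 5.9717 = 10.1674


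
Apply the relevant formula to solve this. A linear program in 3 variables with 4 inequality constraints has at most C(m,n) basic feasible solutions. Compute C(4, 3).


Each vertex corresponds to some choice of n active constraints out of m, so the number of vertices is at most C(m, n) = m! / (n!(m-n)!).
m = 4, n = 3
Numerator: 4 * 3 * 2
Denominator: 3! = 6
C(4, 3) = 4


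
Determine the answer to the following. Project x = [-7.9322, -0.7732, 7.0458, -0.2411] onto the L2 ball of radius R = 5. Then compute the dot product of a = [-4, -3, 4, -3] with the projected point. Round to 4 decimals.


Step 1: Compute ||x|| (intermediates to 6 decimals).
||x|| = sqrt((-7.9322)^2 + (-0.7732)^2 + 7.0458^2 + (-0.2411)^2) = 10.640445
Step 2: Project.
Since ||x|| > R, scale = R/||x|| = 5/10.640445 = 0.469905, proj(x) = scale * x
proj(x) = [-3.72738, -0.363331, 3.310857, -0.113294]
Step 3: Dot product.
a^T * proj(x) = -4*(-3.72738) - 3*(-0.363331) + 4*3.310857 - 3*(-0.113294) = 29.5828


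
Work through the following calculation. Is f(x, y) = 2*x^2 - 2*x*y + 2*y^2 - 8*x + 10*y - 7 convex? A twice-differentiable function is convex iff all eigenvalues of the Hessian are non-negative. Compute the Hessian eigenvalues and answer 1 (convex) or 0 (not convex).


The Hessian of f(x,y) = 2*x^2 - 2*x*y + 2*y^2 - 8*x + 10*y - 7 is:
H = [[4, -2], [-2, 4]]
Trace = 4 + 4 = 8
Determinant = 4*4 - (-2)^2 = 12
Discriminant = (8)^2 - 4*12 = 16.0
Eigenvalues: lambda_1 = 2.0, lambda_2 = 6.0
The function is convex.

1


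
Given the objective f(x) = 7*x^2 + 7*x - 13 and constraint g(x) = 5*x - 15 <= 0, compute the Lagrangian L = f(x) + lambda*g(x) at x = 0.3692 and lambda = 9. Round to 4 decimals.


Step 1: Evaluate f(x).
f(0.3692) = 7*0.3692^2 + 7*0.3692 - 13 = -9.4614
Step 2: Evaluate g(x).
g(0.3692) = 5*0.3692 - 15 = -13.154
Step 3: Compute Lagrangian.
L = -9.4614 + 9*-13.154 = -127.8474


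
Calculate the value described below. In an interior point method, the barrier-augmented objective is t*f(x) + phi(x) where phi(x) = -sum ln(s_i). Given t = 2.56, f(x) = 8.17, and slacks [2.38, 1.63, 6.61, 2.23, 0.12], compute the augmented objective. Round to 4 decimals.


Step 1: Compute log-barrier.
ln values: [0.8671, 0.4886, 1.8886, 0.802, -2.1203]
phi = -(0.8671 + 0.4886 + 1.8886 + 0.802 - 2.1203) = -1.926
Step 2: Compute augmented objective.
t*f(x) = 2.56*8.17 = 20.9152
Total = 20.9152 - 1.926 = 18.9892


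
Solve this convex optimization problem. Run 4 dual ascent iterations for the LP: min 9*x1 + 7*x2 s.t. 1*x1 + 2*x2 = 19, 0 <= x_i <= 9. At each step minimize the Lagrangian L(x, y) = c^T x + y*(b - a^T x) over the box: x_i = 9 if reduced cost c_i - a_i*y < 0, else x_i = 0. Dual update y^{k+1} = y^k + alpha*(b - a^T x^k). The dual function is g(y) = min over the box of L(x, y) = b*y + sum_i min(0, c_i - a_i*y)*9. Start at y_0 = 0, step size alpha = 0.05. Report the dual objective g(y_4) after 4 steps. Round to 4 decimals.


Dual ascent for LP: min 9*x1 + 7*x2, 1*x1 + 2*x2 = 19, 0 <= x_i <= 9
Step 1: y^k = 0.0, reduced costs: (9.0, 7.0)
  x^k = (0.0, 0.0), subgradient = b - a^T x = 19.0
  y^{k+1} = 0.0 + 0.05*19.0 = 0.95
Step 2: y^k = 0.95, reduced costs: (8.05, 5.1)
  x^k = (0.0, 0.0), subgradient = b - a^T x = 19.0
  y^{k+1} = 0.95 + 0.05*19.0 = 1.9
Step 3: y^k = 1.9, reduced costs: (7.1, 3.2)
  x^k = (0.0, 0.0), subgradient = b - a^T x = 19.0
  y^{k+1} = 1.9 + 0.05*19.0 = 2.85
Step 4: y^k = 2.85, reduced costs: (6.15, 1.3)
  x^k = (0.0, 0.0), subgradient = b - a^T x = 19.0
  y^{k+1} = 2.85 + 0.05*19.0 = 3.8
Dual objective at y_4 = 3.8: reduced costs (5.2, -0.6), box minimizer x = (0.0, 9.0)
g(y_4) = b*y + (c1 - a1*y)*x1 + (c2 - a2*y)*x2 = 19*3.8 + 5.2*0.0 + (-0.6)*9.0 = 72.2 + 0.0 - 5.4 = 66.8


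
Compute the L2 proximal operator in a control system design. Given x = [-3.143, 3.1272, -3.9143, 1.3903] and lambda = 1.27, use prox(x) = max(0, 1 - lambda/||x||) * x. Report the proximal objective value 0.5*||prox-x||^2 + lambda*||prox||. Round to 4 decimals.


Step 1: Compute ||x||.
||x|| = 6.0756
Step 2: Compute scaling factor.
scale = max(0, 1 - 1.27/6.0756) = 0.791
Step 3: prox(x) = [-2.486, 2.4735, -3.0961, 1.0997]
||prox(x)|| = 4.8056
Step 4: Proximal objective.
0.5*||prox-x||^2 = 0.8065
lambda*||prox|| = 6.1031
Total = 6.9095


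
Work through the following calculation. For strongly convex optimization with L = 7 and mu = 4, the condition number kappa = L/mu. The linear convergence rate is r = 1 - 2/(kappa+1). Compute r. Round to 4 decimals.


Step 1: Compute the condition number.
kappa = L/mu = 7/4 = 1.75
Step 2: Compute the convergence rate.
r = 1 - 2/(kappa + 1) = 1 - 2*mu/(L + mu) = (L - mu)/(L + mu) = 3/11 = 0.2727


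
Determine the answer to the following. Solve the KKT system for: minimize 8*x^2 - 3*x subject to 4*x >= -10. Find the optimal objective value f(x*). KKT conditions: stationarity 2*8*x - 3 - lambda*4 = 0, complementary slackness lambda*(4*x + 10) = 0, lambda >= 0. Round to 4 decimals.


Step 1: Try lambda = 0 (constraint inactive).
Stationarity: 2*8*x - 3 = 0
x* = 3/(2*8) = 0.1875
Check constraint: 4*0.1875 = 0.75 >= -10 -- satisfied.
Step 2: Compute optimal value.
f(x*) = 8*0.1875^2 - 3*0.1875 = -0.2813


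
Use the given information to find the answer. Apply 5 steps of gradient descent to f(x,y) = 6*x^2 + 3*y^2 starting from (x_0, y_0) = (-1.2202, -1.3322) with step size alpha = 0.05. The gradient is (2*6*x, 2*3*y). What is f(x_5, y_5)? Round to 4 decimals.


Gradient descent on f(x,y) = 6*x^2 + 3*y^2.
Starting point: (-1.2202, -1.3322), alpha = 0.05
Step 1: grad_x = 2*6*-1.2202 = -14.6424, grad_y = 2*3*-1.3322 = -7.9932
  x_1 = -1.2202 - 0.05*-14.6424 = -0.4881
  y_1 = -1.3322 - 0.05*-7.9932 = -0.9325
Step 2: grad_x = 2*6*-0.4881 = -5.857, grad_y = 2*3*-0.9325 = -5.5952
  x_2 = -0.4881 - 0.05*-5.857 = -0.1952
  y_2 = -0.9325 - 0.05*-5.5952 = -0.6528
Step 3: grad_x = 2*6*-0.1952 = -2.3428, grad_y = 2*3*-0.6528 = -3.9167
  x_3 = -0.1952 - 0.05*-2.3428 = -0.0781
  y_3 = -0.6528 - 0.05*-3.9167 = -0.4569
Step 4: grad_x = 2*6*-0.0781 = -0.9371, grad_y = 2*3*-0.4569 = -2.7417
  x_4 = -0.0781 - 0.05*-0.9371 = -0.0312
  y_4 = -0.4569 - 0.05*-2.7417 = -0.3199
Step 5: grad_x = 2*6*-0.0312 = -0.3748, grad_y = 2*3*-0.3199 = -1.9192
  x_5 = -0.0312 - 0.05*-0.3748 = -0.0125
  y_5 = -0.3199 - 0.05*-1.9192 = -0.2239
f(-0.0125, -0.2239) = 6*(-0.0125)^2 + 3*(-0.2239)^2 = 0.1513


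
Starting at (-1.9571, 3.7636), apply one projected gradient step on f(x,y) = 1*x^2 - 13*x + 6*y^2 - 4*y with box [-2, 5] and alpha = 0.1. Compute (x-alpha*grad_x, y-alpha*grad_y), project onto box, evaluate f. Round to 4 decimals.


Step 1: Compute gradient at (-1.9571, 3.7636).
grad_x = 2*1*-1.9571 - 13 = -16.9142
grad_y = 2*6*3.7636 - 4 = 41.1632
Step 2: Gradient step.
x_raw = -1.9571 - 0.1*-16.9142 = -0.2657
y_raw = 3.7636 - 0.1*41.1632 = -0.3527
Step 3: Project onto [-2, 5].
x_proj = clip(-0.2657) = -0.2657
y_proj = clip(-0.3527) = -0.3527
Step 4: Evaluate f.
f(-0.2657, -0.3527) = 5.6818


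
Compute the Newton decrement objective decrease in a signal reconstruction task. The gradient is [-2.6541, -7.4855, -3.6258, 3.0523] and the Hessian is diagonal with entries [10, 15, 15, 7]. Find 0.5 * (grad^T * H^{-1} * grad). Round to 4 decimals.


Step 1: H is diagonal, so H^(-1) * g = [-0.2654, -0.499, -0.2417, 0.436].
Step 2: g^T H^(-1) g = sum_i g_i^2 / H_ii
  = (-2.6541)^2/10 + (-7.4855)^2/15 + (-3.6258)^2/15 + (3.0523)^2/7
  = 0.7044 + 3.7355 + 0.8764 + 1.3309 = 6.6473
Step 3: Objective decrease = 0.5 * g^T H^(-1) g = 3.3237


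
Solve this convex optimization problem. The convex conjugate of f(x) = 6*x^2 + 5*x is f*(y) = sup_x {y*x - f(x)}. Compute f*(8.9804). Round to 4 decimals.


f*(y) = sup_x {y*x - a*x^2 - b*x} = sup_x {(y-b)*x - a*x^2}
FOC: (y - b) - 2a*x = 0 => x* = (y - b)/(2a)
x* = (8.9804 - 5)/(2*6) = 0.3317
f*(8.9804) = (y-b)^2/(4a) = (8.9804 - 5)^2/(4*6)
= 15.8436/24 = 0.6601


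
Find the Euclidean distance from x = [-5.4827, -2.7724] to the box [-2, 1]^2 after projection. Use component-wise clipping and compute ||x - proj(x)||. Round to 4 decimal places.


Project each component onto [-2, 1].
clip(-5.4827) = -2.0, clip(-2.7724) = -2.0
Projection = [-2.0, -2.0]
Squared diffs: [12.1292, 0.5966]
Distance = sqrt(12.7258) = 3.5673


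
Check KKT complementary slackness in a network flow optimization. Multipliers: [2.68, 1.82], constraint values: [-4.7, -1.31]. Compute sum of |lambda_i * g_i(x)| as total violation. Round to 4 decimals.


KKT complementary slackness check:
lambda_1 * g_1 = 2.68 * -4.7 = -12.596
lambda_2 * g_2 = 1.82 * -1.31 = -2.3842
Total violation = 12.596 + 2.3842 = 14.9802


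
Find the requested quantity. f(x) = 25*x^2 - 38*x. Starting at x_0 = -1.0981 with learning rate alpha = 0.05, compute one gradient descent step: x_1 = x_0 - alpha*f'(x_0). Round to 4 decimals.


We compute the gradient at x_0 and apply the update.
f'(x) = 50*x - 38
f'(-1.0981) = 50*-1.0981 - 38 = -92.905
x_1 = -1.0981 - 0.05*-92.905 = 3.5472


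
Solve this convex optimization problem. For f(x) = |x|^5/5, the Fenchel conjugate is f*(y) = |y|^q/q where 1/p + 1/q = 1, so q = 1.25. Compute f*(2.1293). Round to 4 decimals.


The conjugate exponent q satisfies 1/p + 1/q = 1.
p = 5, so q = 5/(5 - 1) = 1.25
|y|^q = 2.1293^1.25 = 2.5721
f*(2.1293) = 2.5721 / 1.25 = 2.0577


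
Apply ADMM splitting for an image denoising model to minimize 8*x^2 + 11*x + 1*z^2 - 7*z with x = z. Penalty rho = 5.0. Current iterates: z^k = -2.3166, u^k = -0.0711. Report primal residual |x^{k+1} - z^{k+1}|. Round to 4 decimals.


ADMM iteration with rho = 5.0, z^k = -2.3166, u^k = -0.0711
Step 1: x-update.
Minimize 8*x^2 + 11*x + (5.0/2)*(x + 2.3166 - 0.0711)^2
FOC: (2*8 + 5.0)*x = -11 + 5.0*(-2.3166 + 0.0711)
x^{k+1} = -1.0585
Step 2: z-update.
Minimize 1*z^2 - 7*z + (5.0/2)*(-1.0585 - z - 0.0711)^2
FOC: (2*1 + 5.0)*z = 7 + 5.0*(-1.0585 - 0.0711)
z^{k+1} = 0.1932
Step 3: u-update.
u^{k+1} = -0.0711 - 1.0585 - 0.1932 = -1.3227
Step 4: Primal residual = |-1.0585 - 0.1932| = 1.2516


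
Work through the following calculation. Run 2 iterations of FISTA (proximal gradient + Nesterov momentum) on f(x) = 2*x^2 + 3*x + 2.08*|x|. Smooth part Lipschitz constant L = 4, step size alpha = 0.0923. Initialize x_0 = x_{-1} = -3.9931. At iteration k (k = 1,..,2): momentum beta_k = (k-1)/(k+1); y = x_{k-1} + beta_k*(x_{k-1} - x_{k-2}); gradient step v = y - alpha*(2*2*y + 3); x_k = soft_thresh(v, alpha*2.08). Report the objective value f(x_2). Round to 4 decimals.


FISTA on f(x) = 2*x^2 + 3*x + 2.08*|x|
L = 4, alpha = 0.0923
Iteration 1: beta = 0.0, y = -3.9931 + 0.0*(-3.9931 + 3.9931) = -3.9931
  grad(y) = -12.9724, v = y - alpha*grad = -2.7957
  prox(v) = soft_thresh(-2.7957, 0.192) = -2.6038
Iteration 2: beta = 0.3333, y = -2.6038 + 0.3333*(-2.6038 + 3.9931) = -2.1407
  grad(y) = -5.5626, v = y - alpha*grad = -1.6272
  prox(v) = soft_thresh(-1.6272, 0.192) = -1.4352
f(x_2) = 2*(-1.4352)^2 + 3*(-1.4352) + 2.08*|-1.4352| = 2.7994


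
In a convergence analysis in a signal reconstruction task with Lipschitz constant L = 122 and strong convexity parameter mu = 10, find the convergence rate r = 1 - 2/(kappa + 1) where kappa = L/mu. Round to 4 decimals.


Step 1: Compute the condition number.
kappa = L/mu = 122/10 = 12.2
Step 2: Compute the convergence rate.
r = 1 - 2/(kappa + 1) = 1 - 2*mu/(L + mu) = (L - mu)/(L + mu) = 112/132 = 0.8485


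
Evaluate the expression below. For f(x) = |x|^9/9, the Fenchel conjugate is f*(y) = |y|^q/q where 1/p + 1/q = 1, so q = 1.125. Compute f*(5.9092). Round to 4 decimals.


The conjugate exponent q satisfies 1/p + 1/q = 1.
p = 9, so q = 9/(9 - 1) = 1.125
|y|^q = 5.9092^1.125 = 7.3785
f*(5.9092) = 7.3785 / 1.125 = 6.5587


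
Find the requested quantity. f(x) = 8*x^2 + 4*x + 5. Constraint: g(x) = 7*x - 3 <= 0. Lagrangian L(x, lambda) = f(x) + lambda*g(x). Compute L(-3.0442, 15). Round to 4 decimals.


Step 1: Evaluate f(x).
f(-3.0442) = 8*(-3.0442)^2 + 4*(-3.0442) + 5 = 66.9604
Step 2: Evaluate g(x).
g(-3.0442) = 7*-3.0442 - 3 = -24.3094
Step 3: Compute Lagrangian.
L = 66.9604 + 15*-24.3094 = -297.6806


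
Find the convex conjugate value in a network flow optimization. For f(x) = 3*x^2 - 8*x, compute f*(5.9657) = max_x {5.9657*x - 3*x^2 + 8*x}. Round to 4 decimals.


f*(y) = sup_x {y*x - a*x^2 - b*x} = sup_x {(y-b)*x - a*x^2}
FOC: (y - b) - 2a*x = 0 => x* = (y - b)/(2a)
x* = (5.9657 + 8)/(2*3) = 2.3276
f*(5.9657) = (y-b)^2/(4a) = (5.9657 + 8)^2/(4*3)
= 195.0408/12 = 16.2534


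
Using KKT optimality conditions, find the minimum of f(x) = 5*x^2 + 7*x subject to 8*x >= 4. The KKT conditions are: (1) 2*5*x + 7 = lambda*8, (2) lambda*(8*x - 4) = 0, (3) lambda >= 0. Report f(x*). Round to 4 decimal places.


Step 1: Try lambda = 0 (constraint inactive).
x_unc = -7/(2*5) = -0.7
Check: 8*-0.7 = -5.6 < 4 -- violated!
Step 2: Constraint must be active: 8*x = 4
x* = 4/8 = 0.5
lambda = (2*5*0.5 + 7)/8 = 1.5
Step 3: Compute optimal value.
f(x*) = 5*0.5^2 + 7*0.5 = 4.75


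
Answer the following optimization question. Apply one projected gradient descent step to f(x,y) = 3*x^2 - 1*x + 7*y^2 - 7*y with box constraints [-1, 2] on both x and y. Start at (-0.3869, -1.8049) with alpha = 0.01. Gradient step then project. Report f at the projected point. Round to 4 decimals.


Step 1: Compute gradient at (-0.3869, -1.8049).
grad_x = 2*3*-0.3869 - 1 = -3.3214
grad_y = 2*7*-1.8049 - 7 = -32.2686
Step 2: Gradient step.
x_raw = -0.3869 - 0.01*-3.3214 = -0.3537
y_raw = -1.8049 - 0.01*-32.2686 = -1.4822
Step 3: Project onto [-1, 2].
x_proj = clip(-0.3537) = -0.3537
y_proj = clip(-1.4822) = -1.0
Step 4: Evaluate f.
f(-0.3537, -1.0) = 14.729


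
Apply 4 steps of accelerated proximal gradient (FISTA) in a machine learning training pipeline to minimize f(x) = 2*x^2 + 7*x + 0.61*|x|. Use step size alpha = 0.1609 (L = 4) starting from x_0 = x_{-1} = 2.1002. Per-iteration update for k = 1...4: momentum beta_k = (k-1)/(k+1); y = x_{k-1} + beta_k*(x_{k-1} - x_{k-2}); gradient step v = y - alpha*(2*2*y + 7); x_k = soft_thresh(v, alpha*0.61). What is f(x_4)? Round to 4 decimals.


FISTA on f(x) = 2*x^2 + 7*x + 0.61*|x|
L = 4, alpha = 0.1609
Iteration 1: beta = 0.0, y = 2.1002 + 0.0*(2.1002 - 2.1002) = 2.1002
  grad(y) = 15.4008, v = y - alpha*grad = -0.3778
  prox(v) = soft_thresh(-0.3778, 0.0981) = -0.2796
Iteration 2: beta = 0.3333, y = -0.2796 + 0.3333*(-0.2796 - 2.1002) = -1.0729
  grad(y) = 2.7083, v = y - alpha*grad = -1.5087
  prox(v) = soft_thresh(-1.5087, 0.0981) = -1.4105
Iteration 3: beta = 0.5, y = -1.4105 + 0.5*(-1.4105 + 0.2796) = -1.976
  grad(y) = -0.904, v = y - alpha*grad = -1.8305
  prox(v) = soft_thresh(-1.8305, 0.0981) = -1.7324
Iteration 4: beta = 0.6, y = -1.7324 + 0.6*(-1.7324 + 1.4105) = -1.9255
  grad(y) = -0.702, v = y - alpha*grad = -1.8126
  prox(v) = soft_thresh(-1.8126, 0.0981) = -1.7144
f(x_4) = 2*(-1.7144)^2 + 7*(-1.7144) + 0.61*|-1.7144| = -5.0767
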